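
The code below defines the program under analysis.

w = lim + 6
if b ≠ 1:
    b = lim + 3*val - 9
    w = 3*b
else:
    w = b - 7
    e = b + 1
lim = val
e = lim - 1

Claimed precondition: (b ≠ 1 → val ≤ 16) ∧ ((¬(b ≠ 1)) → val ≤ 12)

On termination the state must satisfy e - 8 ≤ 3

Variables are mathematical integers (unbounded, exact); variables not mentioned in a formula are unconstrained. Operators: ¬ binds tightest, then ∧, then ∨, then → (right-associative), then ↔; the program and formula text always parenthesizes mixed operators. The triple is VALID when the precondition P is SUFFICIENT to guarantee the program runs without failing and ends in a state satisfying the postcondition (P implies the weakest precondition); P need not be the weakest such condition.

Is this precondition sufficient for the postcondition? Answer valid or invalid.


Working backward. After the program, the postcondition e - 8 ≤ 3 must hold; in canonical form it is e ≤ 11.
Before e := lim - 1: lim ≤ 12
Before lim := val: val ≤ 12
Then branch requires val ≤ 12; else branch requires val ≤ 12.
Before the if: (b ≠ 1 → val ≤ 12) ∧ ((¬(b ≠ 1)) → val ≤ 12)
Before w := lim + 6: (b ≠ 1 → val ≤ 12) ∧ ((¬(b ≠ 1)) → val ≤ 12)
The weakest precondition is (b ≠ 1 → val ≤ 12) ∧ ((¬(b ≠ 1)) → val ≤ 12).
Check whether (b ≠ 1 → val ≤ 16) ∧ ((¬(b ≠ 1)) → val ≤ 12) implies it.
Countermodel: at the initial state b = 2, val = 13, the precondition holds but the weakest precondition fails.
Answer: invalid


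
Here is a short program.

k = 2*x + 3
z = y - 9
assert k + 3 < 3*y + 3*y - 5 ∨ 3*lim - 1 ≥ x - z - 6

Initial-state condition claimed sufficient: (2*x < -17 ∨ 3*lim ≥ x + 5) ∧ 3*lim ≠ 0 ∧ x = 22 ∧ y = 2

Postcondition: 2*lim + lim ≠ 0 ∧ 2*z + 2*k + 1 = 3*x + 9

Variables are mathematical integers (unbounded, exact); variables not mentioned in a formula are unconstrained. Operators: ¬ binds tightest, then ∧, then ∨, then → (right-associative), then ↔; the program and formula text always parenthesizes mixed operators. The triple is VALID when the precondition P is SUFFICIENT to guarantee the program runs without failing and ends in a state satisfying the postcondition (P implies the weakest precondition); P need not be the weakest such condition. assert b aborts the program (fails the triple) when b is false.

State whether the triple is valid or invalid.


Working backward. After the program, the postcondition 2*lim + lim ≠ 0 ∧ 2*z + 2*k + 1 = 3*x + 9 must hold; in canonical form it is 3*lim ≠ 0 ∧ 2*k + 2*z = 3*x + 8.
Before assert k + 3 < 3*y + 3*y - 5 ∨ 3*lim - 1 ≥ x - z - 6: (k < 6*y - 8 ∨ 3*lim + z ≥ x - 5) ∧ 3*lim ≠ 0 ∧ 2*k + 2*z = 3*x + 8
Before z := y - 9: (k < 6*y - 8 ∨ 3*lim + y ≥ x + 4) ∧ 3*lim ≠ 0 ∧ 2*k + 2*y = 3*x + 26
Before k := 2*x + 3: (2*x < 6*y - 11 ∨ 3*lim + y ≥ x + 4) ∧ 3*lim ≠ 0 ∧ x + 2*y = 20
The weakest precondition is (2*x < 6*y - 11 ∨ 3*lim + y ≥ x + 4) ∧ 3*lim ≠ 0 ∧ x + 2*y = 20.
Check whether (2*x < -17 ∨ 3*lim ≥ x + 5) ∧ 3*lim ≠ 0 ∧ x = 22 ∧ y = 2 implies it.
Countermodel: at the initial state lim = 9, x = 22, y = 2, the precondition holds but the weakest precondition fails.
Answer: invalid


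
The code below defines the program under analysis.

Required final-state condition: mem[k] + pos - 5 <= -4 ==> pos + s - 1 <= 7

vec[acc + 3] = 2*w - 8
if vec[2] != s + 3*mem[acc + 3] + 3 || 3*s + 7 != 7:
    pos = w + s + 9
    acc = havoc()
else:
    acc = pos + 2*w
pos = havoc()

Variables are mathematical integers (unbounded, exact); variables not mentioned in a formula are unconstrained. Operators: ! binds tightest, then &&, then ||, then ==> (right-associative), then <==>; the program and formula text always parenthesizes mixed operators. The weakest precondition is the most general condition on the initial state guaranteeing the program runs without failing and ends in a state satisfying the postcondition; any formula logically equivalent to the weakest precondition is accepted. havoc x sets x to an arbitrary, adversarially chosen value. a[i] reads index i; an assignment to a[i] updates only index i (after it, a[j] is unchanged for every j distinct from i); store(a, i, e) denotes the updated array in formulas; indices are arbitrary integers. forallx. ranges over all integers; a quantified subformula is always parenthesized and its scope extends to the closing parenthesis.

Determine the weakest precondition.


Working backward. After the program, the postcondition mem[k] + pos - 5 <= -4 ==> pos + s - 1 <= 7 must hold; in canonical form it is mem[k] + pos <= 1 ==> pos + s <= 8.
Before havoc pos: forall pos_1. (mem[k] + pos_1 <= 1 ==> pos_1 + s <= 8)
Then branch requires forall pos_1. (mem[k] + pos_1 <= 1 ==> pos_1 + s <= 8); else branch requires forall pos_1. (mem[k] + pos_1 <= 1 ==> pos_1 + s <= 8).
Before the if: ((vec[2] != 3*mem[acc + 3] + s + 3 || 3*s != 0) ==> (forall pos_1. (mem[k] + pos_1 <= 1 ==> pos_1 + s <= 8))) && ((!(vec[2] != 3*mem[acc + 3] + s + 3 || 3*s != 0)) ==> (forall pos_1. (mem[k] + pos_1 <= 1 ==> pos_1 + s <= 8)))
Before vec[acc + 3] := 2*w - 8: ((store(vec, acc + 3, 2*w - 8)[2] != 3*mem[acc + 3] + s + 3 || 3*s != 0) ==> (forall pos_1. (mem[k] + pos_1 <= 1 ==> pos_1 + s <= 8))) && ((!(store(vec, acc + 3, 2*w - 8)[2] != 3*mem[acc + 3] + s + 3 || 3*s != 0)) ==> (forall pos_1. (mem[k] + pos_1 <= 1 ==> pos_1 + s <= 8)))
Answer: WP = ((store(vec, acc + 3, 2*w - 8)[2] != 3*mem[acc + 3] + s + 3 || 3*s != 0) ==> (forall pos_1. (mem[k] + pos_1 <= 1 ==> pos_1 + s <= 8))) && ((!(store(vec, acc + 3, 2*w - 8)[2] != 3*mem[acc + 3] + s + 3 || 3*s != 0)) ==> (forall pos_1. (mem[k] + pos_1 <= 1 ==> pos_1 + s <= 8)))


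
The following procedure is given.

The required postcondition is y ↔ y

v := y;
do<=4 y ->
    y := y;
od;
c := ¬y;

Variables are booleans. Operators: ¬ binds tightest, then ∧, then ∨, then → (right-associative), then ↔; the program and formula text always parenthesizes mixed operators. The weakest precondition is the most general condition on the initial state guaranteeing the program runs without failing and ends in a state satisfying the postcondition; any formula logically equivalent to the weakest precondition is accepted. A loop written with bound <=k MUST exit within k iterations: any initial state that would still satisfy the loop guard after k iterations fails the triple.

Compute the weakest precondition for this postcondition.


Working backward. After the program, the postcondition y ↔ y must hold; in canonical form it is true.
Before c := ¬y: true
Before the loop (bound <=4), unroll the exhaustion recursion (WP_0 = exit-now case; WP_j = one more guarded iteration, up to j = 4):
  WP_0: ¬y
  WP_1: y → (¬y)
  WP_2: y → (y → (¬y))
  WP_3: y → (y → (y → (¬y)))
  WP_4: y → (y → (y → (y → (¬y))))
So before the loop: y → (y → (y → (y → (¬y))))
Before v := y: y → (y → (y → (y → (¬y))))
Answer: WP = y → (y → (y → (y → (¬y))))


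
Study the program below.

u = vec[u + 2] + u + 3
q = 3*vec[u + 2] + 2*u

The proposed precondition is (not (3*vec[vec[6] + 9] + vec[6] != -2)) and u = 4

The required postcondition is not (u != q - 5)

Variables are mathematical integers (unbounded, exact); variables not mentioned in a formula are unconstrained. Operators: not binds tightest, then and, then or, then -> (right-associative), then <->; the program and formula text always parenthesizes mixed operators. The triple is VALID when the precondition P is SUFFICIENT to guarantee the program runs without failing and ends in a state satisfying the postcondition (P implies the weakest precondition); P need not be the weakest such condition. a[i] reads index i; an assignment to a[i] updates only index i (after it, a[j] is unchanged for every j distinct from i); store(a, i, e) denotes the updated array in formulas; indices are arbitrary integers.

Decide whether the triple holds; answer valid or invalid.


Working backward. After the program, not (u != q - 5) must hold.
Before q := 3*vec[u + 2] + 2*u: not (3*vec[u + 2] + u != 5)
Before u := vec[u + 2] + u + 3: not (3*vec[vec[u + 2] + u + 5] + vec[u + 2] + u != 2)
The weakest precondition is not (3*vec[vec[u + 2] + u + 5] + vec[u + 2] + u != 2).
Check whether (not (3*vec[vec[6] + 9] + vec[6] != -2)) and u = 4 implies it.
Every state satisfying the precondition satisfies the weakest precondition: the implication holds.
Answer: valid


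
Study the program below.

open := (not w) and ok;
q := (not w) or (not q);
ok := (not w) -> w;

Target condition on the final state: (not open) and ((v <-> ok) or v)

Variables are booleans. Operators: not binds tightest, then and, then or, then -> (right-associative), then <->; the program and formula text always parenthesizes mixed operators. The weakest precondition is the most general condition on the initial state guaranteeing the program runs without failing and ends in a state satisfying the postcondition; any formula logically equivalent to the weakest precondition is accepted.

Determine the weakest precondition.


Working backward. After the program, (not open) and ((v <-> ok) or v) must hold.
Before ok := (not w) -> w: (not open) and ((v <-> ((not w) -> w)) or v)
Before q := (not w) or (not q): (not open) and ((v <-> ((not w) -> w)) or v)
Before open := (not w) and ok: (not ((not w) and ok)) and ((v <-> ((not w) -> w)) or v)
Answer: WP = (not ((not w) and ok)) and ((v <-> ((not w) -> w)) or v)


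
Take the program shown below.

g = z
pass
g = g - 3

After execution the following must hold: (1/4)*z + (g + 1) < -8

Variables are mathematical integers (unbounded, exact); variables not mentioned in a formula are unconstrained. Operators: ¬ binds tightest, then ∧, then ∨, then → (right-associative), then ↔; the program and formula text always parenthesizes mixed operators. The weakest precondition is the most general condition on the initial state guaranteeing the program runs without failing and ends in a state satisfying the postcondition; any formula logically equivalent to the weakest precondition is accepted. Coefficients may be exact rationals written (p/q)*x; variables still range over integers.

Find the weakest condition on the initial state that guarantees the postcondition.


Working backward. After the program, the postcondition (1/4)*z + (g + 1) < -8 must hold; in canonical form it is g + (1/4)*z < -9.
Before g := g - 3: g + (1/4)*z < -6
Before skip: g + (1/4)*z < -6
Before g := z: (5/4)*z < -6
Answer: WP = (5/4)*z < -6


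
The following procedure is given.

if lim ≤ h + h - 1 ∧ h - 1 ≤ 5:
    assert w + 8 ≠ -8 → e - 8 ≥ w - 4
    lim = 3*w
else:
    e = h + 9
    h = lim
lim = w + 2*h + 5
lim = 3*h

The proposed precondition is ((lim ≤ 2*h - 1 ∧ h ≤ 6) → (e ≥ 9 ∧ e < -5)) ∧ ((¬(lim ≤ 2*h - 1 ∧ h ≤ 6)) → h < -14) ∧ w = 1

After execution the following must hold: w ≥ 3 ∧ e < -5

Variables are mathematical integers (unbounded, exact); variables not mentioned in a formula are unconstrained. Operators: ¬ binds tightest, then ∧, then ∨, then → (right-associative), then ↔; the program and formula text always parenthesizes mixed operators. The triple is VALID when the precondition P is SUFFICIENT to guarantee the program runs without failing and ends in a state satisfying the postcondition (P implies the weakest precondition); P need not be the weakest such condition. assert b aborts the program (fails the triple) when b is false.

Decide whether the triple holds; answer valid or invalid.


Working backward. After the program, w ≥ 3 ∧ e < -5 must hold.
Before lim := 3*h: w ≥ 3 ∧ e < -5
Before lim := w + 2*h + 5: w ≥ 3 ∧ e < -5
Then branch requires (w ≠ -16 → e ≥ w + 4) ∧ w ≥ 3 ∧ e < -5; else branch requires w ≥ 3 ∧ h < -14.
Before the if: ((lim ≤ 2*h - 1 ∧ h ≤ 6) → ((w ≠ -16 → e ≥ w + 4) ∧ w ≥ 3 ∧ e < -5)) ∧ ((¬(lim ≤ 2*h - 1 ∧ h ≤ 6)) → (w ≥ 3 ∧ h < -14))
The weakest precondition is ((lim ≤ 2*h - 1 ∧ h ≤ 6) → ((w ≠ -16 → e ≥ w + 4) ∧ w ≥ 3 ∧ e < -5)) ∧ ((¬(lim ≤ 2*h - 1 ∧ h ≤ 6)) → (w ≥ 3 ∧ h < -14)).
Check whether ((lim ≤ 2*h - 1 ∧ h ≤ 6) → (e ≥ 9 ∧ e < -5)) ∧ ((¬(lim ≤ 2*h - 1 ∧ h ≤ 6)) → h < -14) ∧ w = 1 implies it.
Countermodel: at the initial state e = 9, h = -15, lim = -30, w = 1, the precondition holds but the weakest precondition fails.
Answer: invalid


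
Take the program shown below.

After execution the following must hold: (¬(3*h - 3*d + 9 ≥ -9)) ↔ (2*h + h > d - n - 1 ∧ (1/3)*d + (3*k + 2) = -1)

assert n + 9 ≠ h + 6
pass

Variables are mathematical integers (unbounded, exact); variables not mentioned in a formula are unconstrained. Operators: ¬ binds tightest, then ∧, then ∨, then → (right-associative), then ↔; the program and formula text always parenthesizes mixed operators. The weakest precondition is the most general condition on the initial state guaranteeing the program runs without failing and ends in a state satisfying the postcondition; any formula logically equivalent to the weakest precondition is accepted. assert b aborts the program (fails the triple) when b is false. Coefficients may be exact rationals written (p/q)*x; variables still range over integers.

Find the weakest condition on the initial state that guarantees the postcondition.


Working backward. After the program, the postcondition (¬(3*h - 3*d + 9 ≥ -9)) ↔ (2*h + h > d - n - 1 ∧ (1/3)*d + (3*k + 2) = -1) must hold; in canonical form it is (¬(3*h ≥ 3*d - 18)) ↔ (3*h + n > d - 1 ∧ (1/3)*d + 3*k = -3).
Before skip: (¬(3*h ≥ 3*d - 18)) ↔ (3*h + n > d - 1 ∧ (1/3)*d + 3*k = -3)
Before assert n + 9 ≠ h + 6: n ≠ h - 3 ∧ ((¬(3*h ≥ 3*d - 18)) ↔ (3*h + n > d - 1 ∧ (1/3)*d + 3*k = -3))
Answer: WP = n ≠ h - 3 ∧ ((¬(3*h ≥ 3*d - 18)) ↔ (3*h + n > d - 1 ∧ (1/3)*d + 3*k = -3))


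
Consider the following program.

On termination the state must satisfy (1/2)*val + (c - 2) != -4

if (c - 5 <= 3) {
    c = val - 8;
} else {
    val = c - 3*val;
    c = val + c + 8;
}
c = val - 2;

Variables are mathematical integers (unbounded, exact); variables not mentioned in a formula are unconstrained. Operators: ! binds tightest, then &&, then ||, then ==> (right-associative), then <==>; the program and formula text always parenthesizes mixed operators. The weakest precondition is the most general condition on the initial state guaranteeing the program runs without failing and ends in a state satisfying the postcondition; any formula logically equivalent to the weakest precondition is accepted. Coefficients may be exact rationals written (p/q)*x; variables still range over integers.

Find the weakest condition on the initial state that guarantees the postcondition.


Working backward. After the program, the postcondition (1/2)*val + (c - 2) != -4 must hold; in canonical form it is c + (1/2)*val != -2.
Before c := val - 2: (3/2)*val != 0
Then branch requires (3/2)*val != 0; else branch requires (3/2)*c != (9/2)*val.
Before the if: (c <= 8 ==> (3/2)*val != 0) && ((!(c <= 8)) ==> (3/2)*c != (9/2)*val)
Answer: WP = (c <= 8 ==> (3/2)*val != 0) && ((!(c <= 8)) ==> (3/2)*c != (9/2)*val)


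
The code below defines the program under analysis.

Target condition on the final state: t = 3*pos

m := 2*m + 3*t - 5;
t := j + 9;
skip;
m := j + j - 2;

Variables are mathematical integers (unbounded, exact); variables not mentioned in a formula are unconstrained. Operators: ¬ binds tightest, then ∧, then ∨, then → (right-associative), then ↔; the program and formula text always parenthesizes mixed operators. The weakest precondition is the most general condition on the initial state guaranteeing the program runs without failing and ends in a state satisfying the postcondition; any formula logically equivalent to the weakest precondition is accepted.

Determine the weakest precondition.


Working backward. After the program, t = 3*pos must hold.
Before m := j + j - 2: t = 3*pos
Before skip: t = 3*pos
Before t := j + 9: j = 3*pos - 9
Before m := 2*m + 3*t - 5: j = 3*pos - 9
Answer: WP = j = 3*pos - 9


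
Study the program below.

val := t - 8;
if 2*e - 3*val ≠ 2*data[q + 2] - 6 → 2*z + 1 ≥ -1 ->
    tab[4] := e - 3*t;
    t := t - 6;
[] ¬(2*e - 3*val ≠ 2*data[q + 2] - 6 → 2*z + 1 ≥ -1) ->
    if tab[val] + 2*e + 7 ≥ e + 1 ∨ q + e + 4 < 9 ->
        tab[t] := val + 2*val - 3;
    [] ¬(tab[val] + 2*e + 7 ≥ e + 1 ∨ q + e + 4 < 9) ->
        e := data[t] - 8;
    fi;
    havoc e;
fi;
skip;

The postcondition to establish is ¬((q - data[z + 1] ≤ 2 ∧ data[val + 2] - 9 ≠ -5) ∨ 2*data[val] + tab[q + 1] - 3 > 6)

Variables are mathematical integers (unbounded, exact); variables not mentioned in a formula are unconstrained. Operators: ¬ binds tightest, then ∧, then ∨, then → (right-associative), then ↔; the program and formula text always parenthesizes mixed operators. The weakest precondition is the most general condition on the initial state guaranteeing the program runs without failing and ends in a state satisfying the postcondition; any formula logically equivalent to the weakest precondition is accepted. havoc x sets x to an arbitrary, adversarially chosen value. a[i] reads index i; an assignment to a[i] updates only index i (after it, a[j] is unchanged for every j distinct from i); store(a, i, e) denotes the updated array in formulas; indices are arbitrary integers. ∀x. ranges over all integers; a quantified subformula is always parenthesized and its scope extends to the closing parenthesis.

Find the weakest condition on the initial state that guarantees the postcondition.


Working backward. After the program, the postcondition ¬((q - data[z + 1] ≤ 2 ∧ data[val + 2] - 9 ≠ -5) ∨ 2*data[val] + tab[q + 1] - 3 > 6) must hold; in canonical form it is ¬((q ≤ data[z + 1] + 2 ∧ data[val + 2] ≠ 4) ∨ 2*data[val] + tab[q + 1] > 9).
Before skip: ¬((q ≤ data[z + 1] + 2 ∧ data[val + 2] ≠ 4) ∨ 2*data[val] + tab[q + 1] > 9)
Then branch requires ¬((q ≤ data[z + 1] + 2 ∧ data[val + 2] ≠ 4) ∨ 2*data[val] + store(tab, 4, e - 3*t)[q + 1] > 9); else branch requires ((tab[val] + e ≥ -6 ∨ e + q < 5) → (¬((q ≤ data[z + 1] + 2 ∧ data[val + 2] ≠ 4) ∨ 2*data[val] + store(tab, t, 3*val - 3)[q + 1] > 9))) ∧ ((¬(tab[val] + e ≥ -6 ∨ e + q < 5)) → (¬((q ≤ data[z + 1] + 2 ∧ data[val + 2] ≠ 4) ∨ 2*data[val] + tab[q + 1] > 9))).
Before the if: ((2*e ≠ 2*data[q + 2] + 3*val - 6 → 2*z ≥ -2) → (¬((q ≤ data[z + 1] + 2 ∧ data[val + 2] ≠ 4) ∨ 2*data[val] + store(tab, 4, e - 3*t)[q + 1] > 9))) ∧ ((¬(2*e ≠ 2*data[q + 2] + 3*val - 6 → 2*z ≥ -2)) → (((tab[val] + e ≥ -6 ∨ e + q < 5) → (¬((q ≤ data[z + 1] + 2 ∧ data[val + 2] ≠ 4) ∨ 2*data[val] + store(tab, t, 3*val - 3)[q + 1] > 9))) ∧ ((¬(tab[val] + e ≥ -6 ∨ e + q < 5)) → (¬((q ≤ data[z + 1] + 2 ∧ data[val + 2] ≠ 4) ∨ 2*data[val] + tab[q + 1] > 9)))))
Before val := t - 8: ((2*e ≠ 2*data[q + 2] + 3*t - 30 → 2*z ≥ -2) → (¬((q ≤ data[z + 1] + 2 ∧ data[t - 6] ≠ 4) ∨ 2*data[t - 8] + store(tab, 4, e - 3*t)[q + 1] > 9))) ∧ ((¬(2*e ≠ 2*data[q + 2] + 3*t - 30 → 2*z ≥ -2)) → (((tab[t - 8] + e ≥ -6 ∨ e + q < 5) → (¬((q ≤ data[z + 1] + 2 ∧ data[t - 6] ≠ 4) ∨ 2*data[t - 8] + store(tab, t, 3*t - 27)[q + 1] > 9))) ∧ ((¬(tab[t - 8] + e ≥ -6 ∨ e + q < 5)) → (¬((q ≤ data[z + 1] + 2 ∧ data[t - 6] ≠ 4) ∨ 2*data[t - 8] + tab[q + 1] > 9)))))
Answer: WP = ((2*e ≠ 2*data[q + 2] + 3*t - 30 → 2*z ≥ -2) → (¬((q ≤ data[z + 1] + 2 ∧ data[t - 6] ≠ 4) ∨ 2*data[t - 8] + store(tab, 4, e - 3*t)[q + 1] > 9))) ∧ ((¬(2*e ≠ 2*data[q + 2] + 3*t - 30 → 2*z ≥ -2)) → (((tab[t - 8] + e ≥ -6 ∨ e + q < 5) → (¬((q ≤ data[z + 1] + 2 ∧ data[t - 6] ≠ 4) ∨ 2*data[t - 8] + store(tab, t, 3*t - 27)[q + 1] > 9))) ∧ ((¬(tab[t - 8] + e ≥ -6 ∨ e + q < 5)) → (¬((q ≤ data[z + 1] + 2 ∧ data[t - 6] ≠ 4) ∨ 2*data[t - 8] + tab[q + 1] > 9)))))


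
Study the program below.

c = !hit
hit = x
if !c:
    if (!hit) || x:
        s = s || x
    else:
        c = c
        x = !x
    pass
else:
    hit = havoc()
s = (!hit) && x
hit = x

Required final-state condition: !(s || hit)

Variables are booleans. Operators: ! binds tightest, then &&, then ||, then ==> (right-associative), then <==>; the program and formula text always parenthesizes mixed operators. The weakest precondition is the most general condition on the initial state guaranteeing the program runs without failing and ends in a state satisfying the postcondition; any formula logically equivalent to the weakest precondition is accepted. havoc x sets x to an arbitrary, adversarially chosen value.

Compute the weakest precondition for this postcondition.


Working backward. After the program, !(s || hit) must hold.
Before hit := x: !(s || x)
Before s := (!hit) && x: !(((!hit) && x) || x)
Then branch requires (((!hit) || x) ==> (!(((!hit) && x) || x))) && ((!((!hit) || x)) ==> (!(((!hit) && (!x)) || (!x)))); else branch requires !x.
Before the if: ((!c) ==> ((((!hit) || x) ==> (!(((!hit) && x) || x))) && ((!((!hit) || x)) ==> (!(((!hit) && (!x)) || (!x)))))) && (c ==> (!x))
Before hit := x: ((!c) ==> (!x)) && (c ==> (!x))
Before c := !hit: (hit ==> (!x)) && ((!hit) ==> (!x))
Answer: WP = (hit ==> (!x)) && ((!hit) ==> (!x))


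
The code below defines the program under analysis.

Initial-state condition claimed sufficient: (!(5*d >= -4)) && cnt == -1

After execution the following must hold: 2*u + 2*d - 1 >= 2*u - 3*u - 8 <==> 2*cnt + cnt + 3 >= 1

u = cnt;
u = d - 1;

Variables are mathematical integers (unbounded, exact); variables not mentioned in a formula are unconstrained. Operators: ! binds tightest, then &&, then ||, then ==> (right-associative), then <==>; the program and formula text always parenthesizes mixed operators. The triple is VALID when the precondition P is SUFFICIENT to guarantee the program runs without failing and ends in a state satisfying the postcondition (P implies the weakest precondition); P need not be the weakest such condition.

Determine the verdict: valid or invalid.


Working backward. After the program, the postcondition 2*u + 2*d - 1 >= 2*u - 3*u - 8 <==> 2*cnt + cnt + 3 >= 1 must hold; in canonical form it is 2*d + 3*u >= -7 <==> 3*cnt >= -2.
Before u := d - 1: 5*d >= -4 <==> 3*cnt >= -2
Before u := cnt: 5*d >= -4 <==> 3*cnt >= -2
The weakest precondition is 5*d >= -4 <==> 3*cnt >= -2.
Check whether (!(5*d >= -4)) && cnt == -1 implies it.
Every state satisfying the precondition satisfies the weakest precondition: the implication holds.
Answer: valid


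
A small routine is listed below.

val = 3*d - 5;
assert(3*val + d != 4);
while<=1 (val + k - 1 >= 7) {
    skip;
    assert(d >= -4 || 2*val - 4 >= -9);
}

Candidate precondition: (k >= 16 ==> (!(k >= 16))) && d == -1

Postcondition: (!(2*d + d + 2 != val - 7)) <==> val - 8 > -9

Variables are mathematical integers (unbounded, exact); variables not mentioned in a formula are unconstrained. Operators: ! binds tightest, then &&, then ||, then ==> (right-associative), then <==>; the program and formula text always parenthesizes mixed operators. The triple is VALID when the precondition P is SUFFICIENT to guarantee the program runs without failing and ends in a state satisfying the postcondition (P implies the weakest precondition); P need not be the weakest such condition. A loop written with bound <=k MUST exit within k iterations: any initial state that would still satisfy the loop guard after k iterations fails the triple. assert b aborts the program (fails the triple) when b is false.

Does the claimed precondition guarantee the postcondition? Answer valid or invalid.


Working backward. After the program, the postcondition (!(2*d + d + 2 != val - 7)) <==> val - 8 > -9 must hold; in canonical form it is (!(3*d != val - 9)) <==> val > -1.
Before the loop (bound <=1), unroll the exhaustion recursion (WP_0 = exit-now case; WP_j = one more guarded iteration, up to j = 1):
  WP_0: (!(k + val >= 8)) && ((!(3*d != val - 9)) <==> val > -1)
  WP_1: (k + val >= 8 ==> ((d >= -4 || 2*val >= -5) && (!(k + val >= 8)) && ((!(3*d != val - 9)) <==> val > -1))) && ((!(k + val >= 8)) ==> ((!(3*d != val - 9)) <==> val > -1))
So before the loop: (k + val >= 8 ==> ((d >= -4 || 2*val >= -5) && (!(k + val >= 8)) && ((!(3*d != val - 9)) <==> val > -1))) && ((!(k + val >= 8)) ==> ((!(3*d != val - 9)) <==> val > -1))
Before assert 3*val + d != 4: d + 3*val != 4 && (k + val >= 8 ==> ((d >= -4 || 2*val >= -5) && (!(k + val >= 8)) && ((!(3*d != val - 9)) <==> val > -1))) && ((!(k + val >= 8)) ==> ((!(3*d != val - 9)) <==> val > -1))
Before val := 3*d - 5: 10*d != 19 && (3*d + k >= 13 ==> ((d >= -4 || 6*d >= 5) && (!(3*d + k >= 13)) && (!(3*d > 4)))) && ((!(3*d + k >= 13)) ==> (!(3*d > 4)))
The weakest precondition is 10*d != 19 && (3*d + k >= 13 ==> ((d >= -4 || 6*d >= 5) && (!(3*d + k >= 13)) && (!(3*d > 4)))) && ((!(3*d + k >= 13)) ==> (!(3*d > 4))).
Check whether (k >= 16 ==> (!(k >= 16))) && d == -1 implies it.
Every state satisfying the precondition satisfies the weakest precondition: the implication holds.
Answer: valid


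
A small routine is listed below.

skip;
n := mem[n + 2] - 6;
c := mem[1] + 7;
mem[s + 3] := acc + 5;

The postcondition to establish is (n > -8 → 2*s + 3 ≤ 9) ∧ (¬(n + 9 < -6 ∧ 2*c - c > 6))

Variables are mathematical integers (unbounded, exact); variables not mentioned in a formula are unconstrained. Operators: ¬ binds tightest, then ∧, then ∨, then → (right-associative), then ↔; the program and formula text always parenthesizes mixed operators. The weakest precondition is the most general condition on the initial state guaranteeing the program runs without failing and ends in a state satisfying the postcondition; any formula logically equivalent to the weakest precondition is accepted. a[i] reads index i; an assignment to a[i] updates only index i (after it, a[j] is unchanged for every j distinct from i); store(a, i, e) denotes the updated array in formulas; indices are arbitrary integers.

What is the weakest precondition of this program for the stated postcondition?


Working backward. After the program, the postcondition (n > -8 → 2*s + 3 ≤ 9) ∧ (¬(n + 9 < -6 ∧ 2*c - c > 6)) must hold; in canonical form it is (n > -8 → 2*s ≤ 6) ∧ (¬(n < -15 ∧ c > 6)).
Before mem[s + 3] := acc + 5: (n > -8 → 2*s ≤ 6) ∧ (¬(n < -15 ∧ c > 6))
Before c := mem[1] + 7: (n > -8 → 2*s ≤ 6) ∧ (¬(n < -15 ∧ mem[1] > -1))
Before n := mem[n + 2] - 6: (mem[n + 2] > -2 → 2*s ≤ 6) ∧ (¬(mem[n + 2] < -9 ∧ mem[1] > -1))
Before skip: (mem[n + 2] > -2 → 2*s ≤ 6) ∧ (¬(mem[n + 2] < -9 ∧ mem[1] > -1))
Answer: WP = (mem[n + 2] > -2 → 2*s ≤ 6) ∧ (¬(mem[n + 2] < -9 ∧ mem[1] > -1))


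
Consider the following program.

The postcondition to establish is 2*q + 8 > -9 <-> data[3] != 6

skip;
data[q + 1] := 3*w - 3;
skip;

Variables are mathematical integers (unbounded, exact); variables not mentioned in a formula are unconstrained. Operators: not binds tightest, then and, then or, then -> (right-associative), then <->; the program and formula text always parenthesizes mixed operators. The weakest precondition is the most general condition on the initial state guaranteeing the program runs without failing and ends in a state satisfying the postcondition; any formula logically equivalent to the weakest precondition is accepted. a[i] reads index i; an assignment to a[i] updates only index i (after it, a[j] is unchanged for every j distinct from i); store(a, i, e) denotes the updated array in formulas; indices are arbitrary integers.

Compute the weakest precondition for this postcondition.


Working backward. After the program, the postcondition 2*q + 8 > -9 <-> data[3] != 6 must hold; in canonical form it is 2*q > -17 <-> data[3] != 6.
Before skip: 2*q > -17 <-> data[3] != 6
Before data[q + 1] := 3*w - 3: 2*q > -17 <-> store(data, q + 1, 3*w - 3)[3] != 6
Before skip: 2*q > -17 <-> store(data, q + 1, 3*w - 3)[3] != 6
Answer: WP = 2*q > -17 <-> store(data, q + 1, 3*w - 3)[3] != 6


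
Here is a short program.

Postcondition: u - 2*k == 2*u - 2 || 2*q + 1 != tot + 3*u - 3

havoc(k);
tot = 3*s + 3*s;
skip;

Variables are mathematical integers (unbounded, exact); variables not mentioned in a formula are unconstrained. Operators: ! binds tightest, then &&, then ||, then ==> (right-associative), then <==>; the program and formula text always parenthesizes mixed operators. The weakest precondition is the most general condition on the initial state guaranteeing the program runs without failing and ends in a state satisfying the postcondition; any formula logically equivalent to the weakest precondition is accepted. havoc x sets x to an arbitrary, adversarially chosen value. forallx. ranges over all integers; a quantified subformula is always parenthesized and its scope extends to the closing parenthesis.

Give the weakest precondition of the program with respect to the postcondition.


Working backward. After the program, the postcondition u - 2*k == 2*u - 2 || 2*q + 1 != tot + 3*u - 3 must hold; in canonical form it is 2*k + u == 2 || 2*q != tot + 3*u - 4.
Before skip: 2*k + u == 2 || 2*q != tot + 3*u - 4
Before tot := 3*s + 3*s: 2*k + u == 2 || 2*q != 6*s + 3*u - 4
Before havoc k: forall k_1. (2*k_1 + u == 2 || 2*q != 6*s + 3*u - 4)
Answer: WP = forall k_1. (2*k_1 + u == 2 || 2*q != 6*s + 3*u - 4)


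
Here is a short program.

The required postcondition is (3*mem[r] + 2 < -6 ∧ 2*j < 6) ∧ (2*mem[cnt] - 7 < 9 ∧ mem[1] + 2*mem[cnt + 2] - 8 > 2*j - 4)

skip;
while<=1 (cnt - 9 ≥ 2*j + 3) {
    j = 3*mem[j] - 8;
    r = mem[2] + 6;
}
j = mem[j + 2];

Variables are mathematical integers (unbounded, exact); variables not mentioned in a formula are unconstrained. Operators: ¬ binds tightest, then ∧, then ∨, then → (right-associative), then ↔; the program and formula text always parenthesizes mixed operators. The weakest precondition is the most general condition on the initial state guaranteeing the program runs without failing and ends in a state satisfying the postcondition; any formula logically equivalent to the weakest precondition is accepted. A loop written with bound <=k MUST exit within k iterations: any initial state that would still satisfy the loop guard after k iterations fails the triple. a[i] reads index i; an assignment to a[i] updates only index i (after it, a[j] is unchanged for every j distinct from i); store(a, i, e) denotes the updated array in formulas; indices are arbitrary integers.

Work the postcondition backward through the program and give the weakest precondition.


Working backward. After the program, the postcondition (3*mem[r] + 2 < -6 ∧ 2*j < 6) ∧ (2*mem[cnt] - 7 < 9 ∧ mem[1] + 2*mem[cnt + 2] - 8 > 2*j - 4) must hold; in canonical form it is 3*mem[r] < -8 ∧ 2*j < 6 ∧ 2*mem[cnt] < 16 ∧ 2*mem[cnt + 2] + mem[1] > 2*j + 4.
Before j := mem[j + 2]: 3*mem[r] < -8 ∧ 2*mem[j + 2] < 6 ∧ 2*mem[cnt] < 16 ∧ 2*mem[cnt + 2] + mem[1] > 2*mem[j + 2] + 4
Before the loop (bound <=1), unroll the exhaustion recursion (WP_0 = exit-now case; WP_j = one more guarded iteration, up to j = 1):
  WP_0: (¬(cnt ≥ 2*j + 12)) ∧ 3*mem[r] < -8 ∧ 2*mem[j + 2] < 6 ∧ 2*mem[cnt] < 16 ∧ 2*mem[cnt + 2] + mem[1] > 2*mem[j + 2] + 4
  WP_1: (cnt ≥ 2*j + 12 → ((¬(cnt ≥ 6*mem[j] - 4)) ∧ 3*mem[mem[2] + 6] < -8 ∧ 2*mem[3*mem[j] - 6] < 6 ∧ 2*mem[cnt] < 16 ∧ 2*mem[cnt + 2] + mem[1] > 2*mem[3*mem[j] - 6] + 4)) ∧ ((¬(cnt ≥ 2*j + 12)) → (3*mem[r] < -8 ∧ 2*mem[j + 2] < 6 ∧ 2*mem[cnt] < 16 ∧ 2*mem[cnt + 2] + mem[1] > 2*mem[j + 2] + 4))
So before the loop: (cnt ≥ 2*j + 12 → ((¬(cnt ≥ 6*mem[j] - 4)) ∧ 3*mem[mem[2] + 6] < -8 ∧ 2*mem[3*mem[j] - 6] < 6 ∧ 2*mem[cnt] < 16 ∧ 2*mem[cnt + 2] + mem[1] > 2*mem[3*mem[j] - 6] + 4)) ∧ ((¬(cnt ≥ 2*j + 12)) → (3*mem[r] < -8 ∧ 2*mem[j + 2] < 6 ∧ 2*mem[cnt] < 16 ∧ 2*mem[cnt + 2] + mem[1] > 2*mem[j + 2] + 4))
Before skip: (cnt ≥ 2*j + 12 → ((¬(cnt ≥ 6*mem[j] - 4)) ∧ 3*mem[mem[2] + 6] < -8 ∧ 2*mem[3*mem[j] - 6] < 6 ∧ 2*mem[cnt] < 16 ∧ 2*mem[cnt + 2] + mem[1] > 2*mem[3*mem[j] - 6] + 4)) ∧ ((¬(cnt ≥ 2*j + 12)) → (3*mem[r] < -8 ∧ 2*mem[j + 2] < 6 ∧ 2*mem[cnt] < 16 ∧ 2*mem[cnt + 2] + mem[1] > 2*mem[j + 2] + 4))
Answer: WP = (cnt ≥ 2*j + 12 → ((¬(cnt ≥ 6*mem[j] - 4)) ∧ 3*mem[mem[2] + 6] < -8 ∧ 2*mem[3*mem[j] - 6] < 6 ∧ 2*mem[cnt] < 16 ∧ 2*mem[cnt + 2] + mem[1] > 2*mem[3*mem[j] - 6] + 4)) ∧ ((¬(cnt ≥ 2*j + 12)) → (3*mem[r] < -8 ∧ 2*mem[j + 2] < 6 ∧ 2*mem[cnt] < 16 ∧ 2*mem[cnt + 2] + mem[1] > 2*mem[j + 2] + 4))


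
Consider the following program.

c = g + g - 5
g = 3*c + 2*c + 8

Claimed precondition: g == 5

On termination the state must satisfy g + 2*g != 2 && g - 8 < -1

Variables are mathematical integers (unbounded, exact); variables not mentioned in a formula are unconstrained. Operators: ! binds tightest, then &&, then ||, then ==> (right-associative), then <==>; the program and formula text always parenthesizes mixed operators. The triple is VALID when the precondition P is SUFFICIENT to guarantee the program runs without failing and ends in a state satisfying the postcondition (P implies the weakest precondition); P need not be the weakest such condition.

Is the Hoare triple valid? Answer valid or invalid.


Working backward. After the program, the postcondition g + 2*g != 2 && g - 8 < -1 must hold; in canonical form it is 3*g != 2 && g < 7.
Before g := 3*c + 2*c + 8: 15*c != -22 && 5*c < -1
Before c := g + g - 5: 30*g != 53 && 10*g < 24
The weakest precondition is 30*g != 53 && 10*g < 24.
Check whether g == 5 implies it.
Countermodel: at the initial state g = 5, the precondition holds but the weakest precondition fails.
Answer: invalid


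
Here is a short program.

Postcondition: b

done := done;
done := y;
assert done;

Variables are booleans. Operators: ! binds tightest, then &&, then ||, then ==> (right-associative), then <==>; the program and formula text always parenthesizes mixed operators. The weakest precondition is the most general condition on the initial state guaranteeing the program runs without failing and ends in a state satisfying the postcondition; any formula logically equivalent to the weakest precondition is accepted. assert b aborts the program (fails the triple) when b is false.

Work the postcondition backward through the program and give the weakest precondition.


Working backward. After the program, b must hold.
Before assert done: done && b
Before done := y: y && b
Before done := done: y && b
Answer: WP = y && b


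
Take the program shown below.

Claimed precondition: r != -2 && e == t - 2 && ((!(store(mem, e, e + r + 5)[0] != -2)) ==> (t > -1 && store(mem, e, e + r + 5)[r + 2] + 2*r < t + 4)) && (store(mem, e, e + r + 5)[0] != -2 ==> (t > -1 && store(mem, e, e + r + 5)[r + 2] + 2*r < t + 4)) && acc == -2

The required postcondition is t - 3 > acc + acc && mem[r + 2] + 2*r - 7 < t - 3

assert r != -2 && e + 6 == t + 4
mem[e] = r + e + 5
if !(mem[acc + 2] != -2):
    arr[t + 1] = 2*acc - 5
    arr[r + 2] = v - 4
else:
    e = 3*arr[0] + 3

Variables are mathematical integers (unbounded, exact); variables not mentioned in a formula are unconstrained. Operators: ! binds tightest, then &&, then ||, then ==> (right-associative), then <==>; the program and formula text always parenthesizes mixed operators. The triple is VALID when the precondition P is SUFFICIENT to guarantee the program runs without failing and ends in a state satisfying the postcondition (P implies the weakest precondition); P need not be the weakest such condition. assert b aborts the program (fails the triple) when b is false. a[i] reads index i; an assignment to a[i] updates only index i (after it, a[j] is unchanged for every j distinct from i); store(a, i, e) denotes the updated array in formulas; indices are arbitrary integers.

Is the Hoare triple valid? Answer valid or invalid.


Working backward. After the program, the postcondition t - 3 > acc + acc && mem[r + 2] + 2*r - 7 < t - 3 must hold; in canonical form it is t > 2*acc + 3 && mem[r + 2] + 2*r < t + 4.
Then branch requires t > 2*acc + 3 && mem[r + 2] + 2*r < t + 4; else branch requires t > 2*acc + 3 && mem[r + 2] + 2*r < t + 4.
Before the if: ((!(mem[acc + 2] != -2)) ==> (t > 2*acc + 3 && mem[r + 2] + 2*r < t + 4)) && (mem[acc + 2] != -2 ==> (t > 2*acc + 3 && mem[r + 2] + 2*r < t + 4))
Before mem[e] := r + e + 5: ((!(store(mem, e, e + r + 5)[acc + 2] != -2)) ==> (t > 2*acc + 3 && store(mem, e, e + r + 5)[r + 2] + 2*r < t + 4)) && (store(mem, e, e + r + 5)[acc + 2] != -2 ==> (t > 2*acc + 3 && store(mem, e, e + r + 5)[r + 2] + 2*r < t + 4))
Before assert r != -2 && e + 6 == t + 4: r != -2 && e == t - 2 && ((!(store(mem, e, e + r + 5)[acc + 2] != -2)) ==> (t > 2*acc + 3 && store(mem, e, e + r + 5)[r + 2] + 2*r < t + 4)) && (store(mem, e, e + r + 5)[acc + 2] != -2 ==> (t > 2*acc + 3 && store(mem, e, e + r + 5)[r + 2] + 2*r < t + 4))
The weakest precondition is r != -2 && e == t - 2 && ((!(store(mem, e, e + r + 5)[acc + 2] != -2)) ==> (t > 2*acc + 3 && store(mem, e, e + r + 5)[r + 2] + 2*r < t + 4)) && (store(mem, e, e + r + 5)[acc + 2] != -2 ==> (t > 2*acc + 3 && store(mem, e, e + r + 5)[r + 2] + 2*r < t + 4)).
Check whether r != -2 && e == t - 2 && ((!(store(mem, e, e + r + 5)[0] != -2)) ==> (t > -1 && store(mem, e, e + r + 5)[r + 2] + 2*r < t + 4)) && (store(mem, e, e + r + 5)[0] != -2 ==> (t > -1 && store(mem, e, e + r + 5)[r + 2] + 2*r < t + 4)) && acc == -2 implies it.
Every state satisfying the precondition satisfies the weakest precondition: the implication holds.
Answer: valid


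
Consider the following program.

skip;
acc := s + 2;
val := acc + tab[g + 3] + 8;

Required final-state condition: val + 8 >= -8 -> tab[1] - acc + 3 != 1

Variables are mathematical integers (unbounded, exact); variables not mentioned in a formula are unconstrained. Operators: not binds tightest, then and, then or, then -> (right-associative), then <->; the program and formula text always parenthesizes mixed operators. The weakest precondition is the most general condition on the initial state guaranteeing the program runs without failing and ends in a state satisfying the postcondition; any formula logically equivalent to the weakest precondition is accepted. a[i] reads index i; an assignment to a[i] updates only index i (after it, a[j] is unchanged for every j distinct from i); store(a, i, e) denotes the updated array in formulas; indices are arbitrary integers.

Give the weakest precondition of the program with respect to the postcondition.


Working backward. After the program, the postcondition val + 8 >= -8 -> tab[1] - acc + 3 != 1 must hold; in canonical form it is val >= -16 -> tab[1] != acc - 2.
Before val := acc + tab[g + 3] + 8: tab[g + 3] + acc >= -24 -> tab[1] != acc - 2
Before acc := s + 2: tab[g + 3] + s >= -26 -> tab[1] != s
Before skip: tab[g + 3] + s >= -26 -> tab[1] != s
Answer: WP = tab[g + 3] + s >= -26 -> tab[1] != s


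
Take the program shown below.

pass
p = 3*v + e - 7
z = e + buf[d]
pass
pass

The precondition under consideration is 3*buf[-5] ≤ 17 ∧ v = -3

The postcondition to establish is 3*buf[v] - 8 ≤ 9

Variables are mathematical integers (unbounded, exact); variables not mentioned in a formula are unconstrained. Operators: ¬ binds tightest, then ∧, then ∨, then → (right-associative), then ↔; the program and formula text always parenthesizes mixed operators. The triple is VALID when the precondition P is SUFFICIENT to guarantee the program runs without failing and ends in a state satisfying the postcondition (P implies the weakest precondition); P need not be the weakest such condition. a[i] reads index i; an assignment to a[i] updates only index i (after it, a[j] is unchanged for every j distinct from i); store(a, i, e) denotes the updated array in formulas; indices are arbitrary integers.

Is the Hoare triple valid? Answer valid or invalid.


Working backward. After the program, the postcondition 3*buf[v] - 8 ≤ 9 must hold; in canonical form it is 3*buf[v] ≤ 17.
Before skip: 3*buf[v] ≤ 17
Before skip: 3*buf[v] ≤ 17
Before z := e + buf[d]: 3*buf[v] ≤ 17
Before p := 3*v + e - 7: 3*buf[v] ≤ 17
Before skip: 3*buf[v] ≤ 17
The weakest precondition is 3*buf[v] ≤ 17.
Check whether 3*buf[-5] ≤ 17 ∧ v = -3 implies it.
Countermodel: at the initial state buf = {[-5] = 0, [-3] = 6, elsewhere 6}, v = -3, the precondition holds but the weakest precondition fails.
Answer: invalid
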